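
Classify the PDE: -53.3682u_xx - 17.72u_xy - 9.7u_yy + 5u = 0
A = -53.3682, B = -17.72, C = -9.7. Discriminant B² - 4AC = -1756.68776. Since -1756.68776 < 0, elliptic.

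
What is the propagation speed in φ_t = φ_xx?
Infinite. The heat equation is parabolic, not hyperbolic, so disturbances propagate instantly.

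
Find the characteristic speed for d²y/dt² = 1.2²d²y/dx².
Speed = 1.2. Information travels along characteristics x = x₀ ± 1.2t.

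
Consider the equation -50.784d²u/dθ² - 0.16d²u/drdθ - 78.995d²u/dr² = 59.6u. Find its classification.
Rewriting in standard form: -78.995d²u/dr² - 0.16d²u/drdθ - 50.784d²u/dθ² - 59.6u = 0. Elliptic. (A = -78.995, B = -0.16, C = -50.784 gives B² - 4AC = -16046.70272.)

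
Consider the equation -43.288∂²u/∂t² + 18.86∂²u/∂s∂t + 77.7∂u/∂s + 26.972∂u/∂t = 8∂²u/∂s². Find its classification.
Rewriting in standard form: -8∂²u/∂s² + 18.86∂²u/∂s∂t - 43.288∂²u/∂t² + 77.7∂u/∂s + 26.972∂u/∂t = 0. Elliptic. (A = -8, B = 18.86, C = -43.288 gives B² - 4AC = -1029.5164.)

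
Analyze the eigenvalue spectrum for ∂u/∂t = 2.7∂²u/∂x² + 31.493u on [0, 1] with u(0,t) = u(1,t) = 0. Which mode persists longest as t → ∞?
Eigenvalues: λₙ = 2.7n²π²/1² - 31.493.
First three modes:
  n=1: λ₁ = 2.7π² - 31.493 ≈ -4.845
  n=2: λ₂ = 10.8π² - 31.493 ≈ 75.099
  n=3: λ₃ = 24.3π² - 31.493 ≈ 208.338
Since 2.7π² ≈ 26.648 < 31.493, λ₁ < 0.
The n=1 mode grows fastest (−λₙ is largest for n=1) → dominates.
Asymptotic: u ~ c₁ sin(πx/1) e^{4.845t} (exponential growth at rate −λ₁ ≈ 4.845).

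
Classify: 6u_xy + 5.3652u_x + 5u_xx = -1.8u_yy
Rewriting in standard form: 5u_xx + 6u_xy + 1.8u_yy + 5.3652u_x = 0. Parabolic (discriminant = 0).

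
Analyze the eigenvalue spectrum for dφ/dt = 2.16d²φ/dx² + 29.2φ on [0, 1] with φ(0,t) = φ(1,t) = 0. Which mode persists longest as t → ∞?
Eigenvalues: λₙ = 2.16n²π²/1² - 29.2.
First three modes:
  n=1: λ₁ = 2.16π² - 29.2 ≈ -7.882
  n=2: λ₂ = 8.64π² - 29.2 ≈ 56.073
  n=3: λ₃ = 19.44π² - 29.2 ≈ 162.665
Since 2.16π² ≈ 21.318 < 29.2, λ₁ < 0.
The n=1 mode grows fastest (−λₙ is largest for n=1) → dominates.
Asymptotic: φ ~ c₁ sin(πx/1) e^{7.882t} (exponential growth at rate −λ₁ ≈ 7.882).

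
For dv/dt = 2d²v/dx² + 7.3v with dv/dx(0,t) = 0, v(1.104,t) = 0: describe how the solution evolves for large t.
v grows unboundedly. Reaction dominates diffusion (r=7.3 > κπ²/(4L²)≈4.05); solution grows exponentially.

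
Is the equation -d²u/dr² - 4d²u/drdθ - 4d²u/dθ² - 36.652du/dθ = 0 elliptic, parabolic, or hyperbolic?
Computing B² - 4AC with A = -1, B = -4, C = -4: discriminant = 0 (zero). Answer: parabolic.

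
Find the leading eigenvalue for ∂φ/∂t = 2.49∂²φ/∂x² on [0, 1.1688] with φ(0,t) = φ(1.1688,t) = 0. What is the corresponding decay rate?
Eigenvalues: λₙ = 2.49n²π²/1.1688².
First three modes:
  n=1: λ₁ = 2.49π²/1.1688² ≈ 17.989
  n=2: λ₂ = 9.96π²/1.1688² ≈ 71.958 (4× faster decay)
  n=3: λ₃ = 22.41π²/1.1688² ≈ 161.905 (9× faster decay)
As t → ∞, higher modes decay exponentially faster. The n=1 mode dominates: φ ~ c₁ sin(πx/1.1688) e^{-λ₁t}.
Decay rate: λ₁ = 2.49π²/1.1688² ≈ 17.989.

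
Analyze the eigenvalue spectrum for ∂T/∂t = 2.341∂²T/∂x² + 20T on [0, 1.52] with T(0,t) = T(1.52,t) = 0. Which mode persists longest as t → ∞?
Eigenvalues: λₙ = 2.341n²π²/1.52² - 20.
First three modes:
  n=1: λ₁ = 2.341π²/1.52² - 20 ≈ -10
  n=2: λ₂ = 9.364π²/1.52² - 20 ≈ 20.001
  n=3: λ₃ = 21.069π²/1.52² - 20 ≈ 70.003
Since 2.341π²/1.52² ≈ 10 < 20, λ₁ < 0.
The n=1 mode grows fastest (−λₙ is largest for n=1) → dominates.
Asymptotic: T ~ c₁ sin(πx/1.52) e^{10t} (exponential growth at rate −λ₁ ≈ 10).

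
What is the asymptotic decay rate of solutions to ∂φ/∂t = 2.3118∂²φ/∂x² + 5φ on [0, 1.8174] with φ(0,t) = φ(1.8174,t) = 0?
Eigenvalues: λₙ = 2.3118n²π²/1.8174² - 5.
First three modes:
  n=1: λ₁ = 2.3118π²/1.8174² - 5 ≈ 1.908
  n=2: λ₂ = 9.2472π²/1.8174² - 5 ≈ 22.632
  n=3: λ₃ = 20.8062π²/1.8174² - 5 ≈ 57.172
Since 2.3118π²/1.8174² ≈ 6.908 > 5, all λₙ > 0.
The n=1 mode decays slowest → dominates as t → ∞.
Asymptotic: φ ~ c₁ sin(πx/1.8174) e^{-λ₁t} with decay rate λ₁ ≈ 1.908.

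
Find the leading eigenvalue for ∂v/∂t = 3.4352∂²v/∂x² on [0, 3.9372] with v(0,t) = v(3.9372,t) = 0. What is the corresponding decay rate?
Eigenvalues: λₙ = 3.4352n²π²/3.9372².
First three modes:
  n=1: λ₁ = 3.4352π²/3.9372² ≈ 2.187
  n=2: λ₂ = 13.7408π²/3.9372² ≈ 8.749 (4× faster decay)
  n=3: λ₃ = 30.9168π²/3.9372² ≈ 19.684 (9× faster decay)
As t → ∞, higher modes decay exponentially faster. The n=1 mode dominates: v ~ c₁ sin(πx/3.9372) e^{-λ₁t}.
Decay rate: λ₁ = 3.4352π²/3.9372² ≈ 2.187.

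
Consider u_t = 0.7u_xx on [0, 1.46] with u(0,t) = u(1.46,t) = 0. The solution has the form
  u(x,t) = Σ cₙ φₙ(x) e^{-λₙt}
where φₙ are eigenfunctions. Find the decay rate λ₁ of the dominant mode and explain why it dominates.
Eigenvalues: λₙ = 0.7n²π²/1.46².
First three modes:
  n=1: λ₁ = 0.7π²/1.46² ≈ 3.241
  n=2: λ₂ = 2.8π²/1.46² ≈ 12.964 (4× faster decay)
  n=3: λ₃ = 6.3π²/1.46² ≈ 29.17 (9× faster decay)
As t → ∞, higher modes decay exponentially faster. The n=1 mode dominates: u ~ c₁ sin(πx/1.46) e^{-λ₁t}.
Decay rate: λ₁ = 0.7π²/1.46² ≈ 3.241.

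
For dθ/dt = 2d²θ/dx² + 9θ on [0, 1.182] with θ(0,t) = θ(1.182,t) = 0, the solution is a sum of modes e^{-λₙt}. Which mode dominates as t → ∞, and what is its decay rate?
Eigenvalues: λₙ = 2n²π²/1.182² - 9.
First three modes:
  n=1: λ₁ = 2π²/1.182² - 9 ≈ 5.128
  n=2: λ₂ = 8π²/1.182² - 9 ≈ 47.514
  n=3: λ₃ = 18π²/1.182² - 9 ≈ 118.156
Since 2π²/1.182² ≈ 14.128 > 9, all λₙ > 0.
The n=1 mode decays slowest → dominates as t → ∞.
Asymptotic: θ ~ c₁ sin(πx/1.182) e^{-λ₁t} with decay rate λ₁ ≈ 5.128.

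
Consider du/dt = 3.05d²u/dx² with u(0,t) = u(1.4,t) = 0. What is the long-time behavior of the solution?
As t → ∞, u → 0. Heat diffuses out through both boundaries.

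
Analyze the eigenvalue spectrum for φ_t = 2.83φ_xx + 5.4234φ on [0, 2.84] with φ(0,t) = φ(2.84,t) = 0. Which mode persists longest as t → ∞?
Eigenvalues: λₙ = 2.83n²π²/2.84² - 5.4234.
First three modes:
  n=1: λ₁ = 2.83π²/2.84² - 5.4234 ≈ -1.96
  n=2: λ₂ = 11.32π²/2.84² - 5.4234 ≈ 8.429
  n=3: λ₃ = 25.47π²/2.84² - 5.4234 ≈ 25.743
Since 2.83π²/2.84² ≈ 3.463 < 5.4234, λ₁ < 0.
The n=1 mode grows fastest (−λₙ is largest for n=1) → dominates.
Asymptotic: φ ~ c₁ sin(πx/2.84) e^{1.96t} (exponential growth at rate −λ₁ ≈ 1.96).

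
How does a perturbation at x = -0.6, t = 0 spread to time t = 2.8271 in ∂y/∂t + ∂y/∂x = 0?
At x = 2.2271. The characteristic carries data from (-0.6, 0) to (2.2271, 2.8271).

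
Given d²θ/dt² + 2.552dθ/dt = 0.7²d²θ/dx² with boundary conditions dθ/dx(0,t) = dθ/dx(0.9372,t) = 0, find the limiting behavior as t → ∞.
θ → constant (steady state). Damping (γ=2.552) dissipates the nonconstant modes; with Neumann BCs the spatial average obeys M''+γM'=0 and tends to a finite limit.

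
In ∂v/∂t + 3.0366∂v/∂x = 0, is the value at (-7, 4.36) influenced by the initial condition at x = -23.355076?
No. Only data at x = -20.239576 affects (-7, 4.36). Advection has one-way propagation along characteristics.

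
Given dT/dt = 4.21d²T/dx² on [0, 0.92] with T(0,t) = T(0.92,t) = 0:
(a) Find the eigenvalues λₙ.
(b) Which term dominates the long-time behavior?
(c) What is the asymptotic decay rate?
Eigenvalues: λₙ = 4.21n²π²/0.92².
First three modes:
  n=1: λ₁ = 4.21π²/0.92² ≈ 49.091
  n=2: λ₂ = 16.84π²/0.92² ≈ 196.366 (4× faster decay)
  n=3: λ₃ = 37.89π²/0.92² ≈ 441.823 (9× faster decay)
As t → ∞, higher modes decay exponentially faster. The n=1 mode dominates: T ~ c₁ sin(πx/0.92) e^{-λ₁t}.
Decay rate: λ₁ = 4.21π²/0.92² ≈ 49.091.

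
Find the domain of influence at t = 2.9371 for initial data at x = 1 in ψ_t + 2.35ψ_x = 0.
At x = 7.902185. The characteristic carries data from (1, 0) to (7.902185, 2.9371).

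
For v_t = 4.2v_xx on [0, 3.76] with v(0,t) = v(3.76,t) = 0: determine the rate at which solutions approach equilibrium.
Eigenvalues: λₙ = 4.2n²π²/3.76².
First three modes:
  n=1: λ₁ = 4.2π²/3.76² ≈ 2.932
  n=2: λ₂ = 16.8π²/3.76² ≈ 11.728 (4× faster decay)
  n=3: λ₃ = 37.8π²/3.76² ≈ 26.389 (9× faster decay)
As t → ∞, higher modes decay exponentially faster. The n=1 mode dominates: v ~ c₁ sin(πx/3.76) e^{-λ₁t}.
Decay rate: λ₁ = 4.2π²/3.76² ≈ 2.932.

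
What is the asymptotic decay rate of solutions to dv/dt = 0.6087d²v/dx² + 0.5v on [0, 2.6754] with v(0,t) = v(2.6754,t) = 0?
Eigenvalues: λₙ = 0.6087n²π²/2.6754² - 0.5.
First three modes:
  n=1: λ₁ = 0.6087π²/2.6754² - 0.5 ≈ 0.339
  n=2: λ₂ = 2.4348π²/2.6754² - 0.5 ≈ 2.857
  n=3: λ₃ = 5.4783π²/2.6754² - 0.5 ≈ 7.054
Since 0.6087π²/2.6754² ≈ 0.839 > 0.5, all λₙ > 0.
The n=1 mode decays slowest → dominates as t → ∞.
Asymptotic: v ~ c₁ sin(πx/2.6754) e^{-λ₁t} with decay rate λ₁ ≈ 0.339.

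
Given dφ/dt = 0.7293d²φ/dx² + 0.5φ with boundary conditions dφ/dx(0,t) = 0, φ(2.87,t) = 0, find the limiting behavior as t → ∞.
φ grows unboundedly. Reaction dominates diffusion (r=0.5 > κπ²/(4L²)≈0.22); solution grows exponentially.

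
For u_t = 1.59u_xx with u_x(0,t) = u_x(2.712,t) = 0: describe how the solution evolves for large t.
u → constant (steady state). Heat is conserved (no flux at boundaries); solution approaches the spatial average.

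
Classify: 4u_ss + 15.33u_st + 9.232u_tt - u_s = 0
Hyperbolic (discriminant = 87.2969).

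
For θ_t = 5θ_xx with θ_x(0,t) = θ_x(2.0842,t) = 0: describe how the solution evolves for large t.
θ → constant (steady state). Heat is conserved (no flux at boundaries); solution approaches the spatial average.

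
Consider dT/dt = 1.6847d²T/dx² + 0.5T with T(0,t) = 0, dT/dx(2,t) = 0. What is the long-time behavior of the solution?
As t → ∞, T → 0. Diffusion dominates reaction (r=0.5 < κπ²/(4L²)≈1.04); solution decays.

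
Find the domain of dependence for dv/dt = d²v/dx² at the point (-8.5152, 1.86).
The entire real line. The heat equation has infinite propagation speed: any initial disturbance instantly affects all points (though exponentially small far away).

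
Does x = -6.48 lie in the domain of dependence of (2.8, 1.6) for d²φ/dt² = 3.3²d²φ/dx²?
No. The domain of dependence is [-2.48, 8.08], and -6.48 is outside this interval.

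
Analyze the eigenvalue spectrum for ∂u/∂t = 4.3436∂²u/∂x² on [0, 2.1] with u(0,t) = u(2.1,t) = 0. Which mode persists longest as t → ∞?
Eigenvalues: λₙ = 4.3436n²π²/2.1².
First three modes:
  n=1: λ₁ = 4.3436π²/2.1² ≈ 9.721
  n=2: λ₂ = 17.3744π²/2.1² ≈ 38.884 (4× faster decay)
  n=3: λ₃ = 39.0924π²/2.1² ≈ 87.489 (9× faster decay)
As t → ∞, higher modes decay exponentially faster. The n=1 mode dominates: u ~ c₁ sin(πx/2.1) e^{-λ₁t}.
Decay rate: λ₁ = 4.3436π²/2.1² ≈ 9.721.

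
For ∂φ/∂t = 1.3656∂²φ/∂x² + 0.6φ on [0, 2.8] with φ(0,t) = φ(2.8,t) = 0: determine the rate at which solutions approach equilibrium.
Eigenvalues: λₙ = 1.3656n²π²/2.8² - 0.6.
First three modes:
  n=1: λ₁ = 1.3656π²/2.8² - 0.6 ≈ 1.119
  n=2: λ₂ = 5.4624π²/2.8² - 0.6 ≈ 6.276
  n=3: λ₃ = 12.2904π²/2.8² - 0.6 ≈ 14.872
Since 1.3656π²/2.8² ≈ 1.719 > 0.6, all λₙ > 0.
The n=1 mode decays slowest → dominates as t → ∞.
Asymptotic: φ ~ c₁ sin(πx/2.8) e^{-λ₁t} with decay rate λ₁ ≈ 1.119.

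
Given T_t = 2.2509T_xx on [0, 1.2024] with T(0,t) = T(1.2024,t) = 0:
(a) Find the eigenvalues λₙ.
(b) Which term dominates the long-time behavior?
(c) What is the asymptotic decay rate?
Eigenvalues: λₙ = 2.2509n²π²/1.2024².
First three modes:
  n=1: λ₁ = 2.2509π²/1.2024² ≈ 15.366
  n=2: λ₂ = 9.0036π²/1.2024² ≈ 61.464 (4× faster decay)
  n=3: λ₃ = 20.2581π²/1.2024² ≈ 138.293 (9× faster decay)
As t → ∞, higher modes decay exponentially faster. The n=1 mode dominates: T ~ c₁ sin(πx/1.2024) e^{-λ₁t}.
Decay rate: λ₁ = 2.2509π²/1.2024² ≈ 15.366.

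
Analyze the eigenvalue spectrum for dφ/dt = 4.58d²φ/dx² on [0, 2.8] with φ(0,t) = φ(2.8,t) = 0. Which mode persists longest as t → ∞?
Eigenvalues: λₙ = 4.58n²π²/2.8².
First three modes:
  n=1: λ₁ = 4.58π²/2.8² ≈ 5.766
  n=2: λ₂ = 18.32π²/2.8² ≈ 23.063 (4× faster decay)
  n=3: λ₃ = 41.22π²/2.8² ≈ 51.891 (9× faster decay)
As t → ∞, higher modes decay exponentially faster. The n=1 mode dominates: φ ~ c₁ sin(πx/2.8) e^{-λ₁t}.
Decay rate: λ₁ = 4.58π²/2.8² ≈ 5.766.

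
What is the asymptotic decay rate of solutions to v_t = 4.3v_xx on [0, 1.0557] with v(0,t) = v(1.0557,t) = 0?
Eigenvalues: λₙ = 4.3n²π²/1.0557².
First three modes:
  n=1: λ₁ = 4.3π²/1.0557² ≈ 38.079
  n=2: λ₂ = 17.2π²/1.0557² ≈ 152.317 (4× faster decay)
  n=3: λ₃ = 38.7π²/1.0557² ≈ 342.712 (9× faster decay)
As t → ∞, higher modes decay exponentially faster. The n=1 mode dominates: v ~ c₁ sin(πx/1.0557) e^{-λ₁t}.
Decay rate: λ₁ = 4.3π²/1.0557² ≈ 38.079.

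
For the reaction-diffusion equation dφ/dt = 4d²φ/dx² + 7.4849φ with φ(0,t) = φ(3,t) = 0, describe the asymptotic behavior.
φ grows unboundedly. Reaction dominates diffusion (r=7.4849 > κπ²/L²≈4.39); solution grows exponentially.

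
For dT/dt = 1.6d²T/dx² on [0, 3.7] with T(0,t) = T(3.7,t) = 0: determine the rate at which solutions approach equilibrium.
Eigenvalues: λₙ = 1.6n²π²/3.7².
First three modes:
  n=1: λ₁ = 1.6π²/3.7² ≈ 1.153
  n=2: λ₂ = 6.4π²/3.7² ≈ 4.614 (4× faster decay)
  n=3: λ₃ = 14.4π²/3.7² ≈ 10.381 (9× faster decay)
As t → ∞, higher modes decay exponentially faster. The n=1 mode dominates: T ~ c₁ sin(πx/3.7) e^{-λ₁t}.
Decay rate: λ₁ = 1.6π²/3.7² ≈ 1.153.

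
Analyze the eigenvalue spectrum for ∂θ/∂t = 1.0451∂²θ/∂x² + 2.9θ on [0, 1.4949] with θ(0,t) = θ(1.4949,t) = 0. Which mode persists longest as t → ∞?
Eigenvalues: λₙ = 1.0451n²π²/1.4949² - 2.9.
First three modes:
  n=1: λ₁ = 1.0451π²/1.4949² - 2.9 ≈ 1.716
  n=2: λ₂ = 4.1804π²/1.4949² - 2.9 ≈ 15.563
  n=3: λ₃ = 9.4059π²/1.4949² - 2.9 ≈ 38.641
Since 1.0451π²/1.4949² ≈ 4.616 > 2.9, all λₙ > 0.
The n=1 mode decays slowest → dominates as t → ∞.
Asymptotic: θ ~ c₁ sin(πx/1.4949) e^{-λ₁t} with decay rate λ₁ ≈ 1.716.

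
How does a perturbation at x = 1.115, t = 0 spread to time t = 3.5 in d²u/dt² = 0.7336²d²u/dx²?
Domain of influence: [-1.4526, 3.6826]. Data at x = 1.115 spreads outward at speed 0.7336.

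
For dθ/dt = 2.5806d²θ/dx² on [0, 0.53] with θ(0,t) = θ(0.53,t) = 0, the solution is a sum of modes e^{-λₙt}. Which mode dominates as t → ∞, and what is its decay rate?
Eigenvalues: λₙ = 2.5806n²π²/0.53².
First three modes:
  n=1: λ₁ = 2.5806π²/0.53² ≈ 90.671
  n=2: λ₂ = 10.3224π²/0.53² ≈ 362.684 (4× faster decay)
  n=3: λ₃ = 23.2254π²/0.53² ≈ 816.04 (9× faster decay)
As t → ∞, higher modes decay exponentially faster. The n=1 mode dominates: θ ~ c₁ sin(πx/0.53) e^{-λ₁t}.
Decay rate: λ₁ = 2.5806π²/0.53² ≈ 90.671.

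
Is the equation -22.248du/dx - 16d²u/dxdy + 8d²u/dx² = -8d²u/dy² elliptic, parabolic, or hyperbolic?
Rewriting in standard form: 8d²u/dx² - 16d²u/dxdy + 8d²u/dy² - 22.248du/dx = 0. Computing B² - 4AC with A = 8, B = -16, C = 8: discriminant = 0 (zero). Answer: parabolic.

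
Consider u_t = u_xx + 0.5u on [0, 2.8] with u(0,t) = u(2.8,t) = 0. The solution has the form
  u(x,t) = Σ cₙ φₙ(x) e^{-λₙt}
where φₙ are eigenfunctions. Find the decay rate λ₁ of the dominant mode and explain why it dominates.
Eigenvalues: λₙ = n²π²/2.8² - 0.5.
First three modes:
  n=1: λ₁ = π²/2.8² - 0.5 ≈ 0.759
  n=2: λ₂ = 4π²/2.8² - 0.5 ≈ 4.536
  n=3: λ₃ = 9π²/2.8² - 0.5 ≈ 10.83
Since π²/2.8² ≈ 1.259 > 0.5, all λₙ > 0.
The n=1 mode decays slowest → dominates as t → ∞.
Asymptotic: u ~ c₁ sin(πx/2.8) e^{-λ₁t} with decay rate λ₁ ≈ 0.759.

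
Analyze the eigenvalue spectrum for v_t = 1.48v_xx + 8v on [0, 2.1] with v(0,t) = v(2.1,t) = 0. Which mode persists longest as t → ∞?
Eigenvalues: λₙ = 1.48n²π²/2.1² - 8.
First three modes:
  n=1: λ₁ = 1.48π²/2.1² - 8 ≈ -4.688
  n=2: λ₂ = 5.92π²/2.1² - 8 ≈ 5.249
  n=3: λ₃ = 13.32π²/2.1² - 8 ≈ 21.81
Since 1.48π²/2.1² ≈ 3.312 < 8, λ₁ < 0.
The n=1 mode grows fastest (−λₙ is largest for n=1) → dominates.
Asymptotic: v ~ c₁ sin(πx/2.1) e^{4.688t} (exponential growth at rate −λ₁ ≈ 4.688).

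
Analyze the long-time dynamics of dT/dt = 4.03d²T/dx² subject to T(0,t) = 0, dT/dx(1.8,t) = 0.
Long-time behavior: T → 0. Heat escapes through the Dirichlet boundary.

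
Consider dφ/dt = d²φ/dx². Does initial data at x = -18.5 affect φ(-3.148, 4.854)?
Yes, for any finite x. The heat equation has infinite propagation speed, so all initial data affects all points at any t > 0.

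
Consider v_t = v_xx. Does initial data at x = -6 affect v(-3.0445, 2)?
Yes, for any finite x. The heat equation has infinite propagation speed, so all initial data affects all points at any t > 0.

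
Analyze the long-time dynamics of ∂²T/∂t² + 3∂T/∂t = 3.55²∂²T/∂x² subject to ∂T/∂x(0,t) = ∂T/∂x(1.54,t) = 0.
Long-time behavior: T → constant (steady state). Damping (γ=3) dissipates the nonconstant modes; with Neumann BCs the spatial average obeys M''+γM'=0 and tends to a finite limit.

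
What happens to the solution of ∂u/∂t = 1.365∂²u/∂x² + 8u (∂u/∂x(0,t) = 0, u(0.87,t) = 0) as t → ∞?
u grows unboundedly. Reaction dominates diffusion (r=8 > κπ²/(4L²)≈4.45); solution grows exponentially.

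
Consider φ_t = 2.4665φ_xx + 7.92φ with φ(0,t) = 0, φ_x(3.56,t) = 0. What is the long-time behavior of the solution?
As t → ∞, φ grows unboundedly. Reaction dominates diffusion (r=7.92 > κπ²/(4L²)≈0.48); solution grows exponentially.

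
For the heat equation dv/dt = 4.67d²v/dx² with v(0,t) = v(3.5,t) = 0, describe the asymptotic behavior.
v → 0. Heat diffuses out through both boundaries.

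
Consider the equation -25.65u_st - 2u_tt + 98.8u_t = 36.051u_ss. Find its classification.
Rewriting in standard form: -36.051u_ss - 25.65u_st - 2u_tt + 98.8u_t = 0. Hyperbolic. (A = -36.051, B = -25.65, C = -2 gives B² - 4AC = 369.5145.)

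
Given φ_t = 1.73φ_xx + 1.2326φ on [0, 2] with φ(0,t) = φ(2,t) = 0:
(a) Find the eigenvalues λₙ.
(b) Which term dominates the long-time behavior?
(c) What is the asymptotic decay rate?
Eigenvalues: λₙ = 1.73n²π²/2² - 1.2326.
First three modes:
  n=1: λ₁ = 1.73π²/2² - 1.2326 ≈ 3.036
  n=2: λ₂ = 6.92π²/2² - 1.2326 ≈ 15.842
  n=3: λ₃ = 15.57π²/2² - 1.2326 ≈ 37.185
Since 1.73π²/2² ≈ 4.269 > 1.2326, all λₙ > 0.
The n=1 mode decays slowest → dominates as t → ∞.
Asymptotic: φ ~ c₁ sin(πx/2) e^{-λ₁t} with decay rate λ₁ ≈ 3.036.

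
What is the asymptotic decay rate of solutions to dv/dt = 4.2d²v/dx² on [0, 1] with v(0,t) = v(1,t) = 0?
Eigenvalues: λₙ = 4.2n²π².
First three modes:
  n=1: λ₁ = 4.2π² ≈ 41.452
  n=2: λ₂ = 16.8π² ≈ 165.809 (4× faster decay)
  n=3: λ₃ = 37.8π² ≈ 373.071 (9× faster decay)
As t → ∞, higher modes decay exponentially faster. The n=1 mode dominates: v ~ c₁ sin(πx) e^{-λ₁t}.
Decay rate: λ₁ = 4.2π² ≈ 41.452.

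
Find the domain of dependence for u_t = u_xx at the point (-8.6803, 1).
The entire real line. The heat equation has infinite propagation speed: any initial disturbance instantly affects all points (though exponentially small far away).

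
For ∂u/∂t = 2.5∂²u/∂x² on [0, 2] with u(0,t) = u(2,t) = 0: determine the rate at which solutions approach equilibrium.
Eigenvalues: λₙ = 2.5n²π²/2².
First three modes:
  n=1: λ₁ = 2.5π²/2² ≈ 6.169
  n=2: λ₂ = 10π²/2² ≈ 24.674 (4× faster decay)
  n=3: λ₃ = 22.5π²/2² ≈ 55.517 (9× faster decay)
As t → ∞, higher modes decay exponentially faster. The n=1 mode dominates: u ~ c₁ sin(πx/2) e^{-λ₁t}.
Decay rate: λ₁ = 2.5π²/2² ≈ 6.169.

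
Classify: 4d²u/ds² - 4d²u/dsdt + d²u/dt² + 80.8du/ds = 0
Parabolic (discriminant = 0).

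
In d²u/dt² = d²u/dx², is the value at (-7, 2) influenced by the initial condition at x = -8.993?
Yes. The domain of dependence is [-9, -5], and -8.993 ∈ [-9, -5].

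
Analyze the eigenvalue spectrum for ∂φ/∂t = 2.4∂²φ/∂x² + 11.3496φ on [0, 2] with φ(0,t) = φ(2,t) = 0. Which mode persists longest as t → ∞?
Eigenvalues: λₙ = 2.4n²π²/2² - 11.3496.
First three modes:
  n=1: λ₁ = 2.4π²/2² - 11.3496 ≈ -5.428
  n=2: λ₂ = 9.6π²/2² - 11.3496 ≈ 12.337
  n=3: λ₃ = 21.6π²/2² - 11.3496 ≈ 41.946
Since 2.4π²/2² ≈ 5.922 < 11.3496, λ₁ < 0.
The n=1 mode grows fastest (−λₙ is largest for n=1) → dominates.
Asymptotic: φ ~ c₁ sin(πx/2) e^{5.428t} (exponential growth at rate −λ₁ ≈ 5.428).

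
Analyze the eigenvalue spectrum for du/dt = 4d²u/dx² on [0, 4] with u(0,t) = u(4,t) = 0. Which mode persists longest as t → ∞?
Eigenvalues: λₙ = 4n²π²/4².
First three modes:
  n=1: λ₁ = 4π²/4² ≈ 2.467
  n=2: λ₂ = 16π²/4² ≈ 9.87 (4× faster decay)
  n=3: λ₃ = 36π²/4² ≈ 22.207 (9× faster decay)
As t → ∞, higher modes decay exponentially faster. The n=1 mode dominates: u ~ c₁ sin(πx/4) e^{-λ₁t}.
Decay rate: λ₁ = 4π²/4² ≈ 2.467.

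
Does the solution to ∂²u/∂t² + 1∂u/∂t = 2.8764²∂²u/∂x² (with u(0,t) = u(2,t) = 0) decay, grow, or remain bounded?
u → 0. Damping (γ=1) dissipates energy; oscillations decay exponentially.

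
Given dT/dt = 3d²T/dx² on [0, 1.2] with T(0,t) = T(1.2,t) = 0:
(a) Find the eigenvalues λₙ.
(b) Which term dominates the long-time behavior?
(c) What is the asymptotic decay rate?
Eigenvalues: λₙ = 3n²π²/1.2².
First three modes:
  n=1: λ₁ = 3π²/1.2² ≈ 20.562
  n=2: λ₂ = 12π²/1.2² ≈ 82.247 (4× faster decay)
  n=3: λ₃ = 27π²/1.2² ≈ 185.055 (9× faster decay)
As t → ∞, higher modes decay exponentially faster. The n=1 mode dominates: T ~ c₁ sin(πx/1.2) e^{-λ₁t}.
Decay rate: λ₁ = 3π²/1.2² ≈ 20.562.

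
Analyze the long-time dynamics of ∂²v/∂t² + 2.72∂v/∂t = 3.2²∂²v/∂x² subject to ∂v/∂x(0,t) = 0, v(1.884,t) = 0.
Long-time behavior: v → 0. Damping (γ=2.72) dissipates energy; oscillations decay exponentially.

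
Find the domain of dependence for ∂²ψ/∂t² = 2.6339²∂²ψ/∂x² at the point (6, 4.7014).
Domain of dependence: [-6.38301746, 18.38301746]. Signals travel at speed 2.6339, so data within |x - 6| ≤ 2.6339·4.7014 = 12.38301746 can reach the point.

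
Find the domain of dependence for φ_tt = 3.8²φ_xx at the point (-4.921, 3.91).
Domain of dependence: [-19.779, 9.937]. Signals travel at speed 3.8, so data within |x - -4.921| ≤ 3.8·3.91 = 14.858 can reach the point.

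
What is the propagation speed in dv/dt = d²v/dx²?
Infinite. The heat equation is parabolic, not hyperbolic, so disturbances propagate instantly.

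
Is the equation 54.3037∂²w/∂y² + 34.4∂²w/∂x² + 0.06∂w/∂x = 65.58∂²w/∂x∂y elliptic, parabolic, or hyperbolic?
Rewriting in standard form: 34.4∂²w/∂x² - 65.58∂²w/∂x∂y + 54.3037∂²w/∂y² + 0.06∂w/∂x = 0. Computing B² - 4AC with A = 34.4, B = -65.58, C = 54.3037: discriminant = -3171.45272 (negative). Answer: elliptic.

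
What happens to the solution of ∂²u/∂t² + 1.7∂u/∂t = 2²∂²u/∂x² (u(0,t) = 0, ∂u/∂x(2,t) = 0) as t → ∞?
u → 0. Damping (γ=1.7) dissipates energy; oscillations decay exponentially.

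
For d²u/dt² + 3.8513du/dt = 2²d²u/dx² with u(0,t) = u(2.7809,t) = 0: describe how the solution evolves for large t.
u → 0. Damping (γ=3.8513) dissipates energy; oscillations decay exponentially.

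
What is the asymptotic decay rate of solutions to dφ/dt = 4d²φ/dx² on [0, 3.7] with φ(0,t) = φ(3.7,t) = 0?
Eigenvalues: λₙ = 4n²π²/3.7².
First three modes:
  n=1: λ₁ = 4π²/3.7² ≈ 2.884
  n=2: λ₂ = 16π²/3.7² ≈ 11.535 (4× faster decay)
  n=3: λ₃ = 36π²/3.7² ≈ 25.954 (9× faster decay)
As t → ∞, higher modes decay exponentially faster. The n=1 mode dominates: φ ~ c₁ sin(πx/3.7) e^{-λ₁t}.
Decay rate: λ₁ = 4π²/3.7² ≈ 2.884.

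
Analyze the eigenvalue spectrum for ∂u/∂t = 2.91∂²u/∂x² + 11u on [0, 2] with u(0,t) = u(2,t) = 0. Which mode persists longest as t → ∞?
Eigenvalues: λₙ = 2.91n²π²/2² - 11.
First three modes:
  n=1: λ₁ = 2.91π²/2² - 11 ≈ -3.82
  n=2: λ₂ = 11.64π²/2² - 11 ≈ 17.721
  n=3: λ₃ = 26.19π²/2² - 11 ≈ 53.621
Since 2.91π²/2² ≈ 7.18 < 11, λ₁ < 0.
The n=1 mode grows fastest (−λₙ is largest for n=1) → dominates.
Asymptotic: u ~ c₁ sin(πx/2) e^{3.82t} (exponential growth at rate −λ₁ ≈ 3.82).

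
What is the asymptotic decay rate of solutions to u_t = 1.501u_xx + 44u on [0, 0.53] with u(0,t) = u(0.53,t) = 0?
Eigenvalues: λₙ = 1.501n²π²/0.53² - 44.
First three modes:
  n=1: λ₁ = 1.501π²/0.53² - 44 ≈ 8.739
  n=2: λ₂ = 6.004π²/0.53² - 44 ≈ 166.954
  n=3: λ₃ = 13.509π²/0.53² - 44 ≈ 430.648
Since 1.501π²/0.53² ≈ 52.739 > 44, all λₙ > 0.
The n=1 mode decays slowest → dominates as t → ∞.
Asymptotic: u ~ c₁ sin(πx/0.53) e^{-λ₁t} with decay rate λ₁ ≈ 8.739.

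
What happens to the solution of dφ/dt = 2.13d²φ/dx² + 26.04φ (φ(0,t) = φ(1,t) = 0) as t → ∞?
φ grows unboundedly. Reaction dominates diffusion (r=26.04 > κπ²/L²≈21.02); solution grows exponentially.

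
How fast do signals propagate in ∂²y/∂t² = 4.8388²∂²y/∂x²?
Speed = 4.8388. Information travels along characteristics x = x₀ ± 4.8388t.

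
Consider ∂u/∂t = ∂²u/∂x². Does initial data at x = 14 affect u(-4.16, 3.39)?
Yes, for any finite x. The heat equation has infinite propagation speed, so all initial data affects all points at any t > 0.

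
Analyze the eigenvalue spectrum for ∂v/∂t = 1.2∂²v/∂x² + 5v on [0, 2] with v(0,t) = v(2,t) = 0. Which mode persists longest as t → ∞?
Eigenvalues: λₙ = 1.2n²π²/2² - 5.
First three modes:
  n=1: λ₁ = 1.2π²/2² - 5 ≈ -2.039
  n=2: λ₂ = 4.8π²/2² - 5 ≈ 6.844
  n=3: λ₃ = 10.8π²/2² - 5 ≈ 21.648
Since 1.2π²/2² ≈ 2.961 < 5, λ₁ < 0.
The n=1 mode grows fastest (−λₙ is largest for n=1) → dominates.
Asymptotic: v ~ c₁ sin(πx/2) e^{2.039t} (exponential growth at rate −λ₁ ≈ 2.039).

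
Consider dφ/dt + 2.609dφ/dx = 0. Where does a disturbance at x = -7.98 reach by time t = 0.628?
At x = -6.341548. The characteristic carries data from (-7.98, 0) to (-6.341548, 0.628).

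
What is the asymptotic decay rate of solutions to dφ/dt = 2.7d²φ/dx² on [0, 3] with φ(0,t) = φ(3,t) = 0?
Eigenvalues: λₙ = 2.7n²π²/3².
First three modes:
  n=1: λ₁ = 2.7π²/3² ≈ 2.961
  n=2: λ₂ = 10.8π²/3² ≈ 11.844 (4× faster decay)
  n=3: λ₃ = 24.3π²/3² ≈ 26.648 (9× faster decay)
As t → ∞, higher modes decay exponentially faster. The n=1 mode dominates: φ ~ c₁ sin(πx/3) e^{-λ₁t}.
Decay rate: λ₁ = 2.7π²/3² ≈ 2.961.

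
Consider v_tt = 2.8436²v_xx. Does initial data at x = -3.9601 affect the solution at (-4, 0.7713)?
Yes. The domain of dependence is [-6.19326868, -1.80673132], and -3.9601 ∈ [-6.19326868, -1.80673132].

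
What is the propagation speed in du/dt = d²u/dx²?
Infinite. The heat equation is parabolic, not hyperbolic, so disturbances propagate instantly.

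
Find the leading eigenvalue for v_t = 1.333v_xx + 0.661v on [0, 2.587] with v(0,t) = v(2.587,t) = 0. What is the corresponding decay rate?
Eigenvalues: λₙ = 1.333n²π²/2.587² - 0.661.
First three modes:
  n=1: λ₁ = 1.333π²/2.587² - 0.661 ≈ 1.305
  n=2: λ₂ = 5.332π²/2.587² - 0.661 ≈ 7.202
  n=3: λ₃ = 11.997π²/2.587² - 0.661 ≈ 17.031
Since 1.333π²/2.587² ≈ 1.966 > 0.661, all λₙ > 0.
The n=1 mode decays slowest → dominates as t → ∞.
Asymptotic: v ~ c₁ sin(πx/2.587) e^{-λ₁t} with decay rate λ₁ ≈ 1.305.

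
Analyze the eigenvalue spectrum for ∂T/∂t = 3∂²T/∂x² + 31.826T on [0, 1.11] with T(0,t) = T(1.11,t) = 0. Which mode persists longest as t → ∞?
Eigenvalues: λₙ = 3n²π²/1.11² - 31.826.
First three modes:
  n=1: λ₁ = 3π²/1.11² - 31.826 ≈ -7.795
  n=2: λ₂ = 12π²/1.11² - 31.826 ≈ 64.299
  n=3: λ₃ = 27π²/1.11² - 31.826 ≈ 184.455
Since 3π²/1.11² ≈ 24.031 < 31.826, λ₁ < 0.
The n=1 mode grows fastest (−λₙ is largest for n=1) → dominates.
Asymptotic: T ~ c₁ sin(πx/1.11) e^{7.795t} (exponential growth at rate −λ₁ ≈ 7.795).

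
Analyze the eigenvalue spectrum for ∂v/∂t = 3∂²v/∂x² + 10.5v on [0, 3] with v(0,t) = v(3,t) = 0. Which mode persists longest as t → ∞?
Eigenvalues: λₙ = 3n²π²/3² - 10.5.
First three modes:
  n=1: λ₁ = 3π²/3² - 10.5 ≈ -7.21
  n=2: λ₂ = 12π²/3² - 10.5 ≈ 2.659
  n=3: λ₃ = 27π²/3² - 10.5 ≈ 19.109
Since 3π²/3² ≈ 3.29 < 10.5, λ₁ < 0.
The n=1 mode grows fastest (−λₙ is largest for n=1) → dominates.
Asymptotic: v ~ c₁ sin(πx/3) e^{7.21t} (exponential growth at rate −λ₁ ≈ 7.21).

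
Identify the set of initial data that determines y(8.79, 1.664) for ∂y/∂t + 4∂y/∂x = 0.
A single point: x = 2.134. The characteristic through (8.79, 1.664) is x - 4t = const, so x = 8.79 - 4·1.664 = 2.134.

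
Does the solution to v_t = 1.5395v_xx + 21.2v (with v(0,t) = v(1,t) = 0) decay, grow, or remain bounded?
v grows unboundedly. Reaction dominates diffusion (r=21.2 > κπ²/L²≈15.19); solution grows exponentially.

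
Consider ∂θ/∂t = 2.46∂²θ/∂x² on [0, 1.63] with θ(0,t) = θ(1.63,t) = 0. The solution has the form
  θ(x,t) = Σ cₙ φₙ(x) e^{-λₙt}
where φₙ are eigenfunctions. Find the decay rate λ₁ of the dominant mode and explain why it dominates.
Eigenvalues: λₙ = 2.46n²π²/1.63².
First three modes:
  n=1: λ₁ = 2.46π²/1.63² ≈ 9.138
  n=2: λ₂ = 9.84π²/1.63² ≈ 36.553 (4× faster decay)
  n=3: λ₃ = 22.14π²/1.63² ≈ 82.244 (9× faster decay)
As t → ∞, higher modes decay exponentially faster. The n=1 mode dominates: θ ~ c₁ sin(πx/1.63) e^{-λ₁t}.
Decay rate: λ₁ = 2.46π²/1.63² ≈ 9.138.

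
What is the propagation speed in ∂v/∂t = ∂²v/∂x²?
Infinite. The heat equation is parabolic, not hyperbolic, so disturbances propagate instantly.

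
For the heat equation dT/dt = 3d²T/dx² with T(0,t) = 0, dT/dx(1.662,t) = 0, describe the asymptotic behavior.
T → 0. Heat escapes through the Dirichlet boundary.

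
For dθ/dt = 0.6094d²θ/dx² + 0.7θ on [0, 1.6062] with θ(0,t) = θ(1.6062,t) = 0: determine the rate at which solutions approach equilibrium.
Eigenvalues: λₙ = 0.6094n²π²/1.6062² - 0.7.
First three modes:
  n=1: λ₁ = 0.6094π²/1.6062² - 0.7 ≈ 1.631
  n=2: λ₂ = 2.4376π²/1.6062² - 0.7 ≈ 8.625
  n=3: λ₃ = 5.4846π²/1.6062² - 0.7 ≈ 20.282
Since 0.6094π²/1.6062² ≈ 2.331 > 0.7, all λₙ > 0.
The n=1 mode decays slowest → dominates as t → ∞.
Asymptotic: θ ~ c₁ sin(πx/1.6062) e^{-λ₁t} with decay rate λ₁ ≈ 1.631.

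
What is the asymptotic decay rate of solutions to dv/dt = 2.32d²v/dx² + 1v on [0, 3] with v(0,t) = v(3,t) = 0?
Eigenvalues: λₙ = 2.32n²π²/3² - 1.
First three modes:
  n=1: λ₁ = 2.32π²/3² - 1 ≈ 1.544
  n=2: λ₂ = 9.28π²/3² - 1 ≈ 9.177
  n=3: λ₃ = 20.88π²/3² - 1 ≈ 21.897
Since 2.32π²/3² ≈ 2.544 > 1, all λₙ > 0.
The n=1 mode decays slowest → dominates as t → ∞.
Asymptotic: v ~ c₁ sin(πx/3) e^{-λ₁t} with decay rate λ₁ ≈ 1.544.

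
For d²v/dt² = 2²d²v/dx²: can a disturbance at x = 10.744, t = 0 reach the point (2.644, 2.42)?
No. The domain of dependence is [-2.196, 7.484], and 10.744 is outside this interval.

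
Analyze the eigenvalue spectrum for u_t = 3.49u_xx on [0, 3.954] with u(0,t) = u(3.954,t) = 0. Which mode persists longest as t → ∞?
Eigenvalues: λₙ = 3.49n²π²/3.954².
First three modes:
  n=1: λ₁ = 3.49π²/3.954² ≈ 2.203
  n=2: λ₂ = 13.96π²/3.954² ≈ 8.813 (4× faster decay)
  n=3: λ₃ = 31.41π²/3.954² ≈ 19.829 (9× faster decay)
As t → ∞, higher modes decay exponentially faster. The n=1 mode dominates: u ~ c₁ sin(πx/3.954) e^{-λ₁t}.
Decay rate: λ₁ = 3.49π²/3.954² ≈ 2.203.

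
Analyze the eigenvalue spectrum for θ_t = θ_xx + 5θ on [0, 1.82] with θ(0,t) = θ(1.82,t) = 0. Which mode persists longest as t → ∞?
Eigenvalues: λₙ = n²π²/1.82² - 5.
First three modes:
  n=1: λ₁ = π²/1.82² - 5 ≈ -2.02
  n=2: λ₂ = 4π²/1.82² - 5 ≈ 6.918
  n=3: λ₃ = 9π²/1.82² - 5 ≈ 21.816
Since π²/1.82² ≈ 2.98 < 5, λ₁ < 0.
The n=1 mode grows fastest (−λₙ is largest for n=1) → dominates.
Asymptotic: θ ~ c₁ sin(πx/1.82) e^{2.02t} (exponential growth at rate −λ₁ ≈ 2.02).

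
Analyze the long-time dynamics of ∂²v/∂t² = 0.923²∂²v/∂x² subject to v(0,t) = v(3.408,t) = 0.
Long-time behavior: v oscillates (no decay). Energy is conserved; the solution oscillates indefinitely as standing waves.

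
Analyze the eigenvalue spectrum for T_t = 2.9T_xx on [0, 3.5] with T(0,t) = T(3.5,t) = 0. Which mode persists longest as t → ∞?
Eigenvalues: λₙ = 2.9n²π²/3.5².
First three modes:
  n=1: λ₁ = 2.9π²/3.5² ≈ 2.336
  n=2: λ₂ = 11.6π²/3.5² ≈ 9.346 (4× faster decay)
  n=3: λ₃ = 26.1π²/3.5² ≈ 21.028 (9× faster decay)
As t → ∞, higher modes decay exponentially faster. The n=1 mode dominates: T ~ c₁ sin(πx/3.5) e^{-λ₁t}.
Decay rate: λ₁ = 2.9π²/3.5² ≈ 2.336.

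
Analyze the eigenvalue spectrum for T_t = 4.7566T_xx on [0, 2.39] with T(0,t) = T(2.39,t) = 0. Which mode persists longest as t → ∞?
Eigenvalues: λₙ = 4.7566n²π²/2.39².
First three modes:
  n=1: λ₁ = 4.7566π²/2.39² ≈ 8.219
  n=2: λ₂ = 19.0264π²/2.39² ≈ 32.875 (4× faster decay)
  n=3: λ₃ = 42.8094π²/2.39² ≈ 73.968 (9× faster decay)
As t → ∞, higher modes decay exponentially faster. The n=1 mode dominates: T ~ c₁ sin(πx/2.39) e^{-λ₁t}.
Decay rate: λ₁ = 4.7566π²/2.39² ≈ 8.219.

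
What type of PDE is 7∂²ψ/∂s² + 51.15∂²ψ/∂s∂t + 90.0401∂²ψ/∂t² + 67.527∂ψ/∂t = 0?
With A = 7, B = 51.15, C = 90.0401, the discriminant is 95.1997. This is a hyperbolic PDE.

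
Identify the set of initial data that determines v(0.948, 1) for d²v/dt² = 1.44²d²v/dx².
Domain of dependence: [-0.492, 2.388]. Signals travel at speed 1.44, so data within |x - 0.948| ≤ 1.44·1 = 1.44 can reach the point.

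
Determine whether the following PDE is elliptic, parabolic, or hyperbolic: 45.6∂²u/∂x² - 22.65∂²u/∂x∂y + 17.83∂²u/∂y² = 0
Coefficients: A = 45.6, B = -22.65, C = 17.83. B² - 4AC = -2739.1695, which is negative, so the equation is elliptic.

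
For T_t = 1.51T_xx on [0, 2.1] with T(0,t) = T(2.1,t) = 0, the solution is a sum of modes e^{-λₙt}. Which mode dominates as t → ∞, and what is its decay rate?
Eigenvalues: λₙ = 1.51n²π²/2.1².
First three modes:
  n=1: λ₁ = 1.51π²/2.1² ≈ 3.379
  n=2: λ₂ = 6.04π²/2.1² ≈ 13.518 (4× faster decay)
  n=3: λ₃ = 13.59π²/2.1² ≈ 30.414 (9× faster decay)
As t → ∞, higher modes decay exponentially faster. The n=1 mode dominates: T ~ c₁ sin(πx/2.1) e^{-λ₁t}.
Decay rate: λ₁ = 1.51π²/2.1² ≈ 3.379.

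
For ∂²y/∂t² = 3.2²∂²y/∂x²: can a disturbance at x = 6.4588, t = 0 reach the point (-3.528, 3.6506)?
Yes. The domain of dependence is [-15.20992, 8.15392], and 6.4588 ∈ [-15.20992, 8.15392].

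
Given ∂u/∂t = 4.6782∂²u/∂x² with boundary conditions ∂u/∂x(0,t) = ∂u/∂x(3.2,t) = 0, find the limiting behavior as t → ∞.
u → constant (steady state). Heat is conserved (no flux at boundaries); solution approaches the spatial average.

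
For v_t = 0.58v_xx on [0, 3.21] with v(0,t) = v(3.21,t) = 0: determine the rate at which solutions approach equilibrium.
Eigenvalues: λₙ = 0.58n²π²/3.21².
First three modes:
  n=1: λ₁ = 0.58π²/3.21² ≈ 0.556
  n=2: λ₂ = 2.32π²/3.21² ≈ 2.222 (4× faster decay)
  n=3: λ₃ = 5.22π²/3.21² ≈ 5 (9× faster decay)
As t → ∞, higher modes decay exponentially faster. The n=1 mode dominates: v ~ c₁ sin(πx/3.21) e^{-λ₁t}.
Decay rate: λ₁ = 0.58π²/3.21² ≈ 0.556.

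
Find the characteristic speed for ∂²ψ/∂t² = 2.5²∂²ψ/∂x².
Speed = 2.5. Information travels along characteristics x = x₀ ± 2.5t.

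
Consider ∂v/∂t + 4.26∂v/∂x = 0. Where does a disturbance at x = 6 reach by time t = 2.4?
At x = 16.224. The characteristic carries data from (6, 0) to (16.224, 2.4).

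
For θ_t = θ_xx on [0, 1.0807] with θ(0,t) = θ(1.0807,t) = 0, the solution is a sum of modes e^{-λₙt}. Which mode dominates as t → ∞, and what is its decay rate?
Eigenvalues: λₙ = n²π²/1.0807².
First three modes:
  n=1: λ₁ = π²/1.0807² ≈ 8.451
  n=2: λ₂ = 4π²/1.0807² ≈ 33.803 (4× faster decay)
  n=3: λ₃ = 9π²/1.0807² ≈ 76.056 (9× faster decay)
As t → ∞, higher modes decay exponentially faster. The n=1 mode dominates: θ ~ c₁ sin(πx/1.0807) e^{-λ₁t}.
Decay rate: λ₁ = π²/1.0807² ≈ 8.451.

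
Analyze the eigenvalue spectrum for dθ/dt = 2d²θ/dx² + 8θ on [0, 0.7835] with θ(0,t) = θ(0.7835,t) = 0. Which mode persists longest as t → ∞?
Eigenvalues: λₙ = 2n²π²/0.7835² - 8.
First three modes:
  n=1: λ₁ = 2π²/0.7835² - 8 ≈ 24.155
  n=2: λ₂ = 8π²/0.7835² - 8 ≈ 120.621
  n=3: λ₃ = 18π²/0.7835² - 8 ≈ 281.397
Since 2π²/0.7835² ≈ 32.155 > 8, all λₙ > 0.
The n=1 mode decays slowest → dominates as t → ∞.
Asymptotic: θ ~ c₁ sin(πx/0.7835) e^{-λ₁t} with decay rate λ₁ ≈ 24.155.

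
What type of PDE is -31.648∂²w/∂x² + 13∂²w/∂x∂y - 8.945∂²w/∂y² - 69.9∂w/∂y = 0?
With A = -31.648, B = 13, C = -8.945, the discriminant is -963.36544. This is an elliptic PDE.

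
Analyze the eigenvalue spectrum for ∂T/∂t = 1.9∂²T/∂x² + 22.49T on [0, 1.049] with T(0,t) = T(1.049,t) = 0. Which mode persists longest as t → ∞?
Eigenvalues: λₙ = 1.9n²π²/1.049² - 22.49.
First three modes:
  n=1: λ₁ = 1.9π²/1.049² - 22.49 ≈ -5.449
  n=2: λ₂ = 7.6π²/1.049² - 22.49 ≈ 45.675
  n=3: λ₃ = 17.1π²/1.049² - 22.49 ≈ 130.882
Since 1.9π²/1.049² ≈ 17.041 < 22.49, λ₁ < 0.
The n=1 mode grows fastest (−λₙ is largest for n=1) → dominates.
Asymptotic: T ~ c₁ sin(πx/1.049) e^{5.449t} (exponential growth at rate −λ₁ ≈ 5.449).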